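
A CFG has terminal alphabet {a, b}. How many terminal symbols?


Terminal symbols: a, b
Counting each: a (#1), b (#2)
Total = 2

2


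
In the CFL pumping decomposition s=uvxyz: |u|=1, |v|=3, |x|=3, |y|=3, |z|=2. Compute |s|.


|s| = |u| + |v| + |x| + |y| + |z|
= 1 + 3 + 3 + 3 + 2
= 4 + 3 + 5
= 7 + 5
= 12

12


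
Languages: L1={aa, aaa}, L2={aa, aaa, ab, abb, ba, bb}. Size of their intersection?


L1 = {aa, aaa}
L2 = {aa, aaa, ab, abb, ba, bb}
Checking each string in L1 against L2:
  'aa': in L2? Yes
  'aaa': in L2? Yes
Intersection = {aa, aaa}
|L1 ∩ L2| = 2

2


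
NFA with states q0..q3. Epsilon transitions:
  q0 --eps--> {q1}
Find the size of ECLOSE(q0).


Starting from q0
Initialize closure = {q0}
Follow epsilon from q0 -> add q1
Final closure: {q0, q1}
Size = 2

2


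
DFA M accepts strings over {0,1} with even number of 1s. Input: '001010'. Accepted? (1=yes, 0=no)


DFA has 2 states: q_even (start, accept=yes) and q_odd
Processing string '001010' character by character:
  Position 0: read '0', 1-count=0 -> q_even (no change)
  Position 1: read '0', 1-count=0 -> q_even (no change)
  Position 2: read '1', 1-count=1 -> q_odd
  Position 3: read '0', 1-count=1 -> q_odd (no change)
  Position 4: read '1', 1-count=2 -> q_even
  Position 5: read '0', 1-count=2 -> q_even (no change)
Final state: q_even, total 1s = 2 (even); the DFA requires an even count -> accept

1


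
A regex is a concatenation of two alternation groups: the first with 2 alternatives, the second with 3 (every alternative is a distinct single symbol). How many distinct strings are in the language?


First group: 2 alternatives
Second group: 3 alternatives
Concatenation: each choice from group 1 pairs with each from group 2
Total = 2 x 3 = 6

6


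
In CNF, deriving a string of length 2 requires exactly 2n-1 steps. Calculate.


Chomsky Normal Form derivation:
String length n = 2
Each step either:
  - Splits a nonterminal into two (n-1 such steps)
  - Converts a nonterminal to terminal (n such steps)
Total = (n-1) + n = 2n - 1
= 2(2) - 1
= 4 - 1
= 3

3


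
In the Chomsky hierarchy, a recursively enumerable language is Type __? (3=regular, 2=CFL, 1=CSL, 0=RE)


Chomsky hierarchy levels:
  Type 3: Regular (DFA/NFA/regex)
  Type 2: Context-free (PDA)
  Type 1: Context-sensitive
  Type 0: Recursively enumerable (TM)
'recursively enumerable' corresponds to Type 0

0


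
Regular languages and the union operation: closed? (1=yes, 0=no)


Regular languages are closed under all standard operations:
- Union: Yes (product construction)
- Intersection: Yes (product construction)
- Complement: Yes (swap accept/reject)
- Concatenation: Yes (NFA construction)
Operation: union -> Closed

1


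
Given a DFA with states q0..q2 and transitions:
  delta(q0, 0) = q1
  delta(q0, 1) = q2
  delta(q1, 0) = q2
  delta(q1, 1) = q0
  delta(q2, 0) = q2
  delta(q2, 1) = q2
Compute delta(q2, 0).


Looking up transition function:
delta(q2, 0) in the table
Row: q2, Column: 0
Result: q2

q2


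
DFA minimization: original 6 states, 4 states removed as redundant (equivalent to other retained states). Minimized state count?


Original DFA: 6 states
Redundant states removed: 4
Minimized states = original - removed
= 6 - 4
= 2

2


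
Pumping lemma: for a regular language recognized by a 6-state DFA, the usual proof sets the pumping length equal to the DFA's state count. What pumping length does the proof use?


Pumping lemma for regular languages (standard proof):
Take p = |Q|, the number of DFA states.
Any string of length >= |Q| passes through |Q|+1 states while reading its first |Q| symbols,
so by pigeonhole some state repeats, giving the loop that can be pumped.
Here |Q| = 6
Therefore the proof uses p = 6

6


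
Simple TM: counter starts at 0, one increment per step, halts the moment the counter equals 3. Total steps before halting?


Counter starts at 0. Counting sequence:
  Step 1: counter = 1
  Step 2: counter = 2
  Step 3: counter = 3
Counter reached 3 -> halt
Total steps = 3

3


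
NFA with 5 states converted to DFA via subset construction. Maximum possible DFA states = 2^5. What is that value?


NFA has 5 states
Subset construction: each DFA state = subset of NFA states
Maximum subsets = 2^5
2^5 = 32

32


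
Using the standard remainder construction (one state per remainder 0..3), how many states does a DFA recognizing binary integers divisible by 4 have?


Divisibility by 4 is tracked via the remainder mod 4: 0, 1, ..., 3
The construction assigns one state to each remainder
Number of remainders = 4

4


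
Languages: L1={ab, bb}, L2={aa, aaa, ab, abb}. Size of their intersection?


L1 = {ab, bb}
L2 = {aa, aaa, ab, abb}
Checking each string in L1 against L2:
  'ab': in L2? Yes
  'bb': in L2? No
Intersection = {ab}
|L1 ∩ L2| = 1

1


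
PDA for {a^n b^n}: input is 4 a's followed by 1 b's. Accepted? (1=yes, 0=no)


Language requires equal numbers of a's and b's
PDA pushes for each 'a', pops for each 'b'
Number of a's = 4
Number of b's = 1
4 != 1 -> Reject

0


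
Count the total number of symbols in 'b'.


String: 'b'
Counting characters:
  'b' appears 1 time(s)
Total length = 0 + 1 = 1

1


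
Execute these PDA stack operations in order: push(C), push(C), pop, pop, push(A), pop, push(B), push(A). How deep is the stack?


Tracing stack operations:
  push(C) -> stack = [C], depth=1
  push(C) -> stack = [C,C], depth=2
  pop -> removed C, stack = [C], depth=1
  pop -> removed C, stack = [], depth=0
  push(A) -> stack = [A], depth=1
  pop -> removed A, stack = [], depth=0
  push(B) -> stack = [B], depth=1
  push(A) -> stack = [B,A], depth=2
Final depth = 2

2


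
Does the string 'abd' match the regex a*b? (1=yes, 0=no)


Pattern: a*b
String: 'abd'
Pattern requires: zero or more 'a's followed by exactly one 'b'
Found 1 leading 'a's
Remaining: 'bd'
Remaining is not 'b' -> no match
Result: 0

0


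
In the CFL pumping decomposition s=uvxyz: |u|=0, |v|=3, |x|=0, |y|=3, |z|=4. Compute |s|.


|s| = |u| + |v| + |x| + |y| + |z|
= 0 + 3 + 0 + 3 + 4
= 3 + 0 + 7
= 3 + 7
= 10

10


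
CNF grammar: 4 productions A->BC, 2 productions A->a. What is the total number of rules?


CNF allows two rule forms:
  A -> BC (binary): 4 rules
  A -> a (terminal): 2 rules
Total = 4 + 2 = 6

6


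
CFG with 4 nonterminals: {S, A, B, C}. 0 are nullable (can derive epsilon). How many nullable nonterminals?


Nonterminals: {S, A, B, C}
A nonterminal is nullable if it can derive epsilon
Counting nullable nonterminals: 0
Total nullable = 0

0


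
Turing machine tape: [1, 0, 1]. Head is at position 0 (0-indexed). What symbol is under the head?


Tape: [1, 0, 1]
Positions: 0 1 2
Values:    1 0 1
Head at position 0
tape[0] = 1

1


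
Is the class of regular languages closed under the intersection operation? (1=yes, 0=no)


Regular languages are closed under:
- Union (DFA product construction)
- Intersection (DFA product construction)
- Complement (swap accept/reject states)
- Concatenation (NFA construction)
- Kleene star (NFA construction)
intersection is in this list
Therefore: closed

1


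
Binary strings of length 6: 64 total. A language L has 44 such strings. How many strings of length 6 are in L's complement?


Alphabet: {0,1}
String length: 6
Total strings of length 6 = 2^6 = 64
Strings in L = 44
Complement = total - |L|
= 64 - 44
= 20

20


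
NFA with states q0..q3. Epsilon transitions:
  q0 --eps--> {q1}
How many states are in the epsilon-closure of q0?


Starting from q0
Initialize closure = {q0}
Follow epsilon from q0 -> add q1
Final closure: {q0, q1}
Size = 2

2


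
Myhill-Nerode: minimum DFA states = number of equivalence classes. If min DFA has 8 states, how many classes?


Myhill-Nerode theorem:
Number of equivalence classes = number of states in minimal DFA
Minimal DFA states = 8
Therefore equivalence classes = 8

8


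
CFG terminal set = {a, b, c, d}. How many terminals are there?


Terminal symbols: a, b, c, d
Counting each: a (#1), b (#2), c (#3), d (#4)
Total = 4

4


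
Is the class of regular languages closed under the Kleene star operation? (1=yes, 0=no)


Regular languages are closed under:
- Union (DFA product construction)
- Intersection (DFA product construction)
- Complement (swap accept/reject states)
- Concatenation (NFA construction)
- Kleene star (NFA construction)
Kleene star is in this list
Therefore: closed

1


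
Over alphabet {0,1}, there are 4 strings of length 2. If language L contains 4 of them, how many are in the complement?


Alphabet: {0,1}
String length: 2
Total strings of length 2 = 2^2 = 4
Strings in L = 4
Complement = total - |L|
= 4 - 4
= 0

0


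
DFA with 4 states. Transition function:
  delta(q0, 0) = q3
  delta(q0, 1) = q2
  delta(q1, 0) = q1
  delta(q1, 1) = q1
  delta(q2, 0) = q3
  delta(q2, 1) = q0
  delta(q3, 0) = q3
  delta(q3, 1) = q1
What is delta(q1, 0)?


Looking up transition function:
delta(q1, 0) in the table
Row: q1, Column: 0
Result: q1

q1


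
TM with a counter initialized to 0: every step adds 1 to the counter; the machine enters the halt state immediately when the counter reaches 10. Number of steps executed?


Counter starts at 0. Counting sequence:
  Step 1: counter = 1
  Step 2: counter = 2
  Step 3: counter = 3
  Step 4: counter = 4
  Step 5: counter = 5
  Step 6: counter = 6
  ...
  Step 10: counter = 10
Counter reached 10 -> halt
Total steps = 10

10


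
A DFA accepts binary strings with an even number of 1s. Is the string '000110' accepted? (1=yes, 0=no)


DFA has 2 states: q_even (start, accept=yes) and q_odd
Processing string '000110' character by character:
  Position 0: read '0', 1-count=0 -> q_even (no change)
  Position 1: read '0', 1-count=0 -> q_even (no change)
  Position 2: read '0', 1-count=0 -> q_even (no change)
  Position 3: read '1', 1-count=1 -> q_odd
  Position 4: read '1', 1-count=2 -> q_even
  Position 5: read '0', 1-count=2 -> q_even (no change)
Final state: q_even, total 1s = 2 (even); the DFA requires an even count -> accept

1


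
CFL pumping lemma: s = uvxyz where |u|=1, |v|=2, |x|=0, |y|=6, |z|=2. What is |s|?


|s| = |u| + |v| + |x| + |y| + |z|
= 1 + 2 + 0 + 6 + 2
= 3 + 0 + 8
= 3 + 8
= 11

11


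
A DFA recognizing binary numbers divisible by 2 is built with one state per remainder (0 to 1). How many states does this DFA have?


Divisibility by 2 is tracked via the remainder mod 2: 0, 1, ..., 1
The construction assigns one state to each remainder
Number of remainders = 2

2


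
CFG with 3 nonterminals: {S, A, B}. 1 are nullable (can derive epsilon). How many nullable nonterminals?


Nonterminals: {S, A, B}
A nonterminal is nullable if it can derive epsilon
Counting nullable nonterminals: 1
Total nullable = 1

1


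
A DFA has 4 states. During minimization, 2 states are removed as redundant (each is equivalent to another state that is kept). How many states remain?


Original DFA: 4 states
Redundant states removed: 2
Minimized states = original - removed
= 4 - 2
= 2

2


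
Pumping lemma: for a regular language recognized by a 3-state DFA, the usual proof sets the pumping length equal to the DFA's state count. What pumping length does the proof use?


Pumping lemma for regular languages (standard proof):
Take p = |Q|, the number of DFA states.
Any string of length >= |Q| passes through |Q|+1 states while reading its first |Q| symbols,
so by pigeonhole some state repeats, giving the loop that can be pumped.
Here |Q| = 3
Therefore the proof uses p = 3

3


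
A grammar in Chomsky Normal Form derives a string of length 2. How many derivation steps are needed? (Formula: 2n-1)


Chomsky Normal Form derivation:
String length n = 2
Each step either:
  - Splits a nonterminal into two (n-1 such steps)
  - Converts a nonterminal to terminal (n such steps)
Total = (n-1) + n = 2n - 1
= 2(2) - 1
= 4 - 1
= 3

3


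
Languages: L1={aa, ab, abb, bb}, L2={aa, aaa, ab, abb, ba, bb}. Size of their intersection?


L1 = {aa, ab, abb, bb}
L2 = {aa, aaa, ab, abb, ba, bb}
Checking each string in L1 against L2:
  'aa': in L2? Yes
  'ab': in L2? Yes
  'abb': in L2? Yes
  'bb': in L2? Yes
Intersection = {aa, ab, abb, bb}
|L1 ∩ L2| = 4

4


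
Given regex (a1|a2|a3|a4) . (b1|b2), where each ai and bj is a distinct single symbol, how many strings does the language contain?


First group: 4 alternatives
Second group: 2 alternatives
Concatenation: each choice from group 1 pairs with each from group 2
Total = 4 x 2 = 8

8


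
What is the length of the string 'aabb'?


String: 'aabb'
Counting characters:
  'a' appears 2 time(s)
  'b' appears 2 time(s)
Total length = 2 + 2 = 4

4


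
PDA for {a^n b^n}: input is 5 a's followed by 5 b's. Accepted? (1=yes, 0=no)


Language requires equal numbers of a's and b's
PDA pushes for each 'a', pops for each 'b'
Number of a's = 5
Number of b's = 5
5 == 5 -> Accept

1


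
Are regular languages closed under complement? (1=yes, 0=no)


Regular languages are closed under all standard operations:
- Union: Yes (product construction)
- Intersection: Yes (product construction)
- Complement: Yes (swap accept/reject)
- Concatenation: Yes (NFA construction)
Operation: complement -> Closed

1


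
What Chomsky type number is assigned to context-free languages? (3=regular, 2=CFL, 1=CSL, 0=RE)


Chomsky hierarchy levels:
  Type 3: Regular (DFA/NFA/regex)
  Type 2: Context-free (PDA)
  Type 1: Context-sensitive
  Type 0: Recursively enumerable (TM)
'context-free' corresponds to Type 2

2


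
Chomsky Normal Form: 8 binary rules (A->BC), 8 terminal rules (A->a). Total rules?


CNF allows two rule forms:
  A -> BC (binary): 8 rules
  A -> a (terminal): 8 rules
Total = 8 + 8 = 16

16


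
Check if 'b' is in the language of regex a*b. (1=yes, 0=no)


Pattern: a*b
String: 'b'
Pattern requires: zero or more 'a's followed by exactly one 'b'
Found 0 leading 'a's
Remaining: 'b'
Remaining is exactly 'b' -> match
Result: 1

1


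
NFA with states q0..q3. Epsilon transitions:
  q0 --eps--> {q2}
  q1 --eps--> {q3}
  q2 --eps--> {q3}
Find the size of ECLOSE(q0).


Starting from q0
Initialize closure = {q0}
Follow epsilon from q0 -> add q2
Follow epsilon from q2 -> add q3
Final closure: {q0, q2, q3}
Size = 3

3


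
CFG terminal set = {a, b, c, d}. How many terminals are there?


Terminal symbols: a, b, c, d
Counting each: a (#1), b (#2), c (#3), d (#4)
Total = 4

4


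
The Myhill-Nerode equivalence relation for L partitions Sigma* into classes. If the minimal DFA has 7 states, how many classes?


Myhill-Nerode theorem:
Number of equivalence classes = number of states in minimal DFA
Minimal DFA states = 7
Therefore equivalence classes = 7

7


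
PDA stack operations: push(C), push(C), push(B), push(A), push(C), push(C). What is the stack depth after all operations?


Tracing stack operations:
  push(C) -> stack = [C], depth=1
  push(C) -> stack = [C,C], depth=2
  push(B) -> stack = [C,C,B], depth=3
  push(A) -> stack = [C,C,B,A], depth=4
  push(C) -> stack = [C,C,B,A,C], depth=5
  push(C) -> stack = [C,C,B,A,C,C], depth=6
Final depth = 6

6


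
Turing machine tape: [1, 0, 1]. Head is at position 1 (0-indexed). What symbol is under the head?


Tape: [1, 0, 1]
Positions: 0 1 2
Values:    1 0 1
Head at position 1
tape[1] = 0

0


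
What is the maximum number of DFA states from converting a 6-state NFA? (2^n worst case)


NFA has 6 states
Subset construction: each DFA state = subset of NFA states
Maximum subsets = 2^6
2^6 = 64

64


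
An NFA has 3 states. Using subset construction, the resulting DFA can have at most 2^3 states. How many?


NFA has 3 states
Subset construction: each DFA state = subset of NFA states
Maximum subsets = 2^3
2^3 = 8

8


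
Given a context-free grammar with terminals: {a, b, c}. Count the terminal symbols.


Terminal symbols: a, b, c
Counting each: a (#1), b (#2), c (#3)
Total = 3

3


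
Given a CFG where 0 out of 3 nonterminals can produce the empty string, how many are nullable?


Nonterminals: {S, A, B}
A nonterminal is nullable if it can derive epsilon
Counting nullable nonterminals: 0
Total nullable = 0

0


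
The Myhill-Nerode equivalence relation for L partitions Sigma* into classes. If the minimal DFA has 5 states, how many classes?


Myhill-Nerode theorem:
Number of equivalence classes = number of states in minimal DFA
Minimal DFA states = 5
Therefore equivalence classes = 5

5


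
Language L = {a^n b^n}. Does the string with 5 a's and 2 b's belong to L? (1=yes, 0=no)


Language requires equal numbers of a's and b's
PDA pushes for each 'a', pops for each 'b'
Number of a's = 5
Number of b's = 2
5 != 2 -> Reject

0


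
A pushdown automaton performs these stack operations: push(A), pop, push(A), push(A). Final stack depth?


Tracing stack operations:
  push(A) -> stack = [A], depth=1
  pop -> removed A, stack = [], depth=0
  push(A) -> stack = [A], depth=1
  push(A) -> stack = [A,A], depth=2
Final depth = 2

2


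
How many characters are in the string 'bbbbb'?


String: 'bbbbb'
Counting characters:
  'b' appears 5 time(s)
Total length = 0 + 5 = 5

5


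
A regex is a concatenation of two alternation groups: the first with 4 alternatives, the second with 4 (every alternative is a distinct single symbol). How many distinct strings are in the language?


First group: 4 alternatives
Second group: 4 alternatives
Concatenation: each choice from group 1 pairs with each from group 2
Total = 4 x 4 = 16

16


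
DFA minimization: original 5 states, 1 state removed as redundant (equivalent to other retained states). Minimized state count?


Original DFA: 5 states
Redundant states removed: 1
Minimized states = original - removed
= 5 - 1
= 4

4


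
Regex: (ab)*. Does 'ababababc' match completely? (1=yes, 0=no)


Pattern: (ab)*
String: 'ababababc'
Pattern requires: zero or more repetitions of 'ab'
Length 9 is odd -> cannot be (ab)* -> no match
Result: 0

0


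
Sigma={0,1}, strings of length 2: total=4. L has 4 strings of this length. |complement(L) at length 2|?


Alphabet: {0,1}
String length: 2
Total strings of length 2 = 2^2 = 4
Strings in L = 4
Complement = total - |L|
= 4 - 4
= 0

0


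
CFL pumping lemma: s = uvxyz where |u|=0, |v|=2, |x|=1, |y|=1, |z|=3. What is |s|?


|s| = |u| + |v| + |x| + |y| + |z|
= 0 + 2 + 1 + 1 + 3
= 2 + 1 + 4
= 3 + 4
= 7

7


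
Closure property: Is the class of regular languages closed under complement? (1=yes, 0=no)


Regular languages are closed under all standard operations:
- Union: Yes (product construction)
- Intersection: Yes (product construction)
- Complement: Yes (swap accept/reject)
- Concatenation: Yes (NFA construction)
Operation: complement -> Closed

1


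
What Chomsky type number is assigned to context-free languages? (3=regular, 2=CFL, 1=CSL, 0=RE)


Chomsky hierarchy levels:
  Type 3: Regular (DFA/NFA/regex)
  Type 2: Context-free (PDA)
  Type 1: Context-sensitive
  Type 0: Recursively enumerable (TM)
'context-free' corresponds to Type 2

2


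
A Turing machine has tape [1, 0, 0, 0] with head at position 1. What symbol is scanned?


Tape: [1, 0, 0, 0]
Positions: 0 1 2 3
Values:    1 0 0 0
Head at position 1
tape[1] = 0

0


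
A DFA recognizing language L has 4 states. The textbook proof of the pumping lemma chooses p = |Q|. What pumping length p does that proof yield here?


Pumping lemma for regular languages (standard proof):
Take p = |Q|, the number of DFA states.
Any string of length >= |Q| passes through |Q|+1 states while reading its first |Q| symbols,
so by pigeonhole some state repeats, giving the loop that can be pumped.
Here |Q| = 4
Therefore the proof uses p = 4

4


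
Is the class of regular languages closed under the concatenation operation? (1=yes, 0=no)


Regular languages are closed under:
- Union (DFA product construction)
- Intersection (DFA product construction)
- Complement (swap accept/reject states)
- Concatenation (NFA construction)
- Kleene star (NFA construction)
concatenation is in this list
Therefore: closed

1


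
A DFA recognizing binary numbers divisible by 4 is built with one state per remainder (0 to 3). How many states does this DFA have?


Divisibility by 4 is tracked via the remainder mod 4: 0, 1, ..., 3
The construction assigns one state to each remainder
Number of remainders = 4

4


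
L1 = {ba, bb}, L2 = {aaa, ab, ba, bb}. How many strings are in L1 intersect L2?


L1 = {ba, bb}
L2 = {aaa, ab, ba, bb}
Checking each string in L1 against L2:
  'ba': in L2? Yes
  'bb': in L2? Yes
Intersection = {ba, bb}
|L1 ∩ L2| = 2

2


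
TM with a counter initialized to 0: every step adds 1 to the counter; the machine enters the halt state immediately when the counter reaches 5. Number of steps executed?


Counter starts at 0. Counting sequence:
  Step 1: counter = 1
  Step 2: counter = 2
  Step 3: counter = 3
  Step 4: counter = 4
  Step 5: counter = 5
Counter reached 5 -> halt
Total steps = 5

5


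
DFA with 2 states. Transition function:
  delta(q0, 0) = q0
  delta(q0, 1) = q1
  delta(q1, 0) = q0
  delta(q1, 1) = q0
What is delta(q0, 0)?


Looking up transition function:
delta(q0, 0) in the table
Row: q0, Column: 0
Result: q0

q0


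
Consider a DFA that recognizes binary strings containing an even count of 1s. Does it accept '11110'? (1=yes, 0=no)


DFA has 2 states: q_even (start, accept=yes) and q_odd
Processing string '11110' character by character:
  Position 0: read '1', 1-count=1 -> q_odd
  Position 1: read '1', 1-count=2 -> q_even
  Position 2: read '1', 1-count=3 -> q_odd
  Position 3: read '1', 1-count=4 -> q_even
  Position 4: read '0', 1-count=4 -> q_even (no change)
Final state: q_even, total 1s = 4 (even); the DFA requires an even count -> accept

1


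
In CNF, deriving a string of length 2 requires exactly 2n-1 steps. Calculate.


Chomsky Normal Form derivation:
String length n = 2
Each step either:
  - Splits a nonterminal into two (n-1 such steps)
  - Converts a nonterminal to terminal (n such steps)
Total = (n-1) + n = 2n - 1
= 2(2) - 1
= 4 - 1
= 3

3


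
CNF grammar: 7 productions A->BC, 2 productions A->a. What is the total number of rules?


CNF allows two rule forms:
  A -> BC (binary): 7 rules
  A -> a (terminal): 2 rules
Total = 7 + 2 = 9

9


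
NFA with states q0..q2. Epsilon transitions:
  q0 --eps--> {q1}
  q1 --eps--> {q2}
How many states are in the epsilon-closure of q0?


Starting from q0
Initialize closure = {q0}
Follow epsilon from q0 -> add q1
Follow epsilon from q1 -> add q2
Final closure: {q0, q1, q2}
Size = 3

3


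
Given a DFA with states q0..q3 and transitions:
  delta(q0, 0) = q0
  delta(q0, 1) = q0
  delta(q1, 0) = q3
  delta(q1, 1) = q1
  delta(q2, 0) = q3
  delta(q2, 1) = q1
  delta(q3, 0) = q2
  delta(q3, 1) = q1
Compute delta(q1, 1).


Looking up transition function:
delta(q1, 1) in the table
Row: q1, Column: 1
Result: q1

q1


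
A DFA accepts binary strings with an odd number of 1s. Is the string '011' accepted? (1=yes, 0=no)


DFA has 2 states: q_even (start, accept=no) and q_odd
Processing string '011' character by character:
  Position 0: read '0', 1-count=0 -> q_even (no change)
  Position 1: read '1', 1-count=1 -> q_odd
  Position 2: read '1', 1-count=2 -> q_even
Final state: q_even, total 1s = 2 (even); the DFA requires an odd count -> reject

0


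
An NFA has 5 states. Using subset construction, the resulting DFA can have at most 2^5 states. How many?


NFA has 5 states
Subset construction: each DFA state = subset of NFA states
Maximum subsets = 2^5
2^5 = 32

32


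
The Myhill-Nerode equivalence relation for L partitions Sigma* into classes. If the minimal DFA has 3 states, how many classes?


Myhill-Nerode theorem:
Number of equivalence classes = number of states in minimal DFA
Minimal DFA states = 3
Therefore equivalence classes = 3

3


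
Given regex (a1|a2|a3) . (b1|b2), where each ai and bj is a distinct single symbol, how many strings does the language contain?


First group: 3 alternatives
Second group: 2 alternatives
Concatenation: each choice from group 1 pairs with each from group 2
Total = 3 x 2 = 6

6


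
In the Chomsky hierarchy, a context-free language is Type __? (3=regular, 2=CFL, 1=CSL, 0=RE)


Chomsky hierarchy levels:
  Type 3: Regular (DFA/NFA/regex)
  Type 2: Context-free (PDA)
  Type 1: Context-sensitive
  Type 0: Recursively enumerable (TM)
'context-free' corresponds to Type 2

2


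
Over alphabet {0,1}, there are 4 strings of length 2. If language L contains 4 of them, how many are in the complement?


Alphabet: {0,1}
String length: 2
Total strings of length 2 = 2^2 = 4
Strings in L = 4
Complement = total - |L|
= 4 - 4
= 0

0


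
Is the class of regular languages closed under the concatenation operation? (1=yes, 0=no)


Regular languages are closed under:
- Union (DFA product construction)
- Intersection (DFA product construction)
- Complement (swap accept/reject states)
- Concatenation (NFA construction)
- Kleene star (NFA construction)
concatenation is in this list
Therefore: closed

1


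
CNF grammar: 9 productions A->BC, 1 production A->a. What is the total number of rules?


CNF allows two rule forms:
  A -> BC (binary): 9 rules
  A -> a (terminal): 1 rule
Total = 9 + 1 = 10

10


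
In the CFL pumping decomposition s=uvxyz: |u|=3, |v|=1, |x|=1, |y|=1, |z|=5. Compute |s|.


|s| = |u| + |v| + |x| + |y| + |z|
= 3 + 1 + 1 + 1 + 5
= 4 + 1 + 6
= 5 + 6
= 11

11


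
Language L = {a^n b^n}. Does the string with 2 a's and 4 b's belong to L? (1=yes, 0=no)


Language requires equal numbers of a's and b's
PDA pushes for each 'a', pops for each 'b'
Number of a's = 2
Number of b's = 4
2 != 4 -> Reject

0


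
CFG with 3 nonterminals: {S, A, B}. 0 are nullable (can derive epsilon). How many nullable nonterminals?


Nonterminals: {S, A, B}
A nonterminal is nullable if it can derive epsilon
Counting nullable nonterminals: 0
Total nullable = 0

0


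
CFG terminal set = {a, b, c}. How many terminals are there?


Terminal symbols: a, b, c
Counting each: a (#1), b (#2), c (#3)
Total = 3

3


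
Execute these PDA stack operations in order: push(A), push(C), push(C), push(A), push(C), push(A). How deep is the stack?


Tracing stack operations:
  push(A) -> stack = [A], depth=1
  push(C) -> stack = [A,C], depth=2
  push(C) -> stack = [A,C,C], depth=3
  push(A) -> stack = [A,C,C,A], depth=4
  push(C) -> stack = [A,C,C,A,C], depth=5
  push(A) -> stack = [A,C,C,A,C,A], depth=6
Final depth = 6

6


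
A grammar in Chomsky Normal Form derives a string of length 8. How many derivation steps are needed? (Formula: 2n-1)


Chomsky Normal Form derivation:
String length n = 8
Each step either:
  - Splits a nonterminal into two (n-1 such steps)
  - Converts a nonterminal to terminal (n such steps)
Total = (n-1) + n = 2n - 1
= 2(8) - 1
= 16 - 1
= 15

15


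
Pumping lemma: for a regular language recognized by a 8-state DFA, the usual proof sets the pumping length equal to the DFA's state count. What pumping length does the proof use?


Pumping lemma for regular languages (standard proof):
Take p = |Q|, the number of DFA states.
Any string of length >= |Q| passes through |Q|+1 states while reading its first |Q| symbols,
so by pigeonhole some state repeats, giving the loop that can be pumped.
Here |Q| = 8
Therefore the proof uses p = 8

8


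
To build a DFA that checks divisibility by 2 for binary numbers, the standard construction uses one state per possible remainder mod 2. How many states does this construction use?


Divisibility by 2 is tracked via the remainder mod 2: 0, 1, ..., 1
The construction assigns one state to each remainder
Number of remainders = 2

2


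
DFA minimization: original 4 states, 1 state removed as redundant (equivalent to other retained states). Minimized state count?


Original DFA: 4 states
Redundant states removed: 1
Minimized states = original - removed
= 4 - 1
= 3

3


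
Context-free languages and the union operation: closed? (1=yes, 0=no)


CFL closure properties:
  Closed under: union, concatenation, Kleene star
  NOT closed under: intersection, complement
Operation 'union' is in closed list -> Yes (closed)

1


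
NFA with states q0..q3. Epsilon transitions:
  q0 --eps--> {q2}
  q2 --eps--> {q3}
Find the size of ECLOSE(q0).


Starting from q0
Initialize closure = {q0}
Follow epsilon from q0 -> add q2
Follow epsilon from q2 -> add q3
Final closure: {q0, q2, q3}
Size = 3

3


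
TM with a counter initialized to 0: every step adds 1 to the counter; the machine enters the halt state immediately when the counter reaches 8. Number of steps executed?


Counter starts at 0. Counting sequence:
  Step 1: counter = 1
  Step 2: counter = 2
  Step 3: counter = 3
  Step 4: counter = 4
  Step 5: counter = 5
  Step 6: counter = 6
  Step 7: counter = 7
  Step 8: counter = 8
Counter reached 8 -> halt
Total steps = 8

8


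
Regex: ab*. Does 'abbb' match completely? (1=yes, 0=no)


Pattern: ab*
String: 'abbb'
Pattern requires: exactly one 'a' followed by zero or more 'b's
First char is 'a' -> OK
Rest 'bbb': all b's? Yes
Result: 1

1


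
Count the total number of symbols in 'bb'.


String: 'bb'
Counting characters:
  'b' appears 2 time(s)
Total length = 0 + 2 = 2

2


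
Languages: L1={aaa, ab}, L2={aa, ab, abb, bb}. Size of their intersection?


L1 = {aaa, ab}
L2 = {aa, ab, abb, bb}
Checking each string in L1 against L2:
  'aaa': in L2? No
  'ab': in L2? Yes
Intersection = {ab}
|L1 ∩ L2| = 1

1


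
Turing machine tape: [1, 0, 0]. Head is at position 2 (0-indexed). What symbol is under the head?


Tape: [1, 0, 0]
Positions: 0 1 2
Values:    1 0 0
Head at position 2
tape[2] = 0

0


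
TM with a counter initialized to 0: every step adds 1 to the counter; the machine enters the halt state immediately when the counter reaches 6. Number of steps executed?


Counter starts at 0. Counting sequence:
  Step 1: counter = 1
  Step 2: counter = 2
  Step 3: counter = 3
  Step 4: counter = 4
  Step 5: counter = 5
  Step 6: counter = 6
Counter reached 6 -> halt
Total steps = 6

6


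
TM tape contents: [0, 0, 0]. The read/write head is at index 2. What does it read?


Tape: [0, 0, 0]
Positions: 0 1 2
Values:    0 0 0
Head at position 2
tape[2] = 0

0


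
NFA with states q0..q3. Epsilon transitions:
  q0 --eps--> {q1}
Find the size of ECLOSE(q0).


Starting from q0
Initialize closure = {q0}
Follow epsilon from q0 -> add q1
Final closure: {q0, q1}
Size = 2

2


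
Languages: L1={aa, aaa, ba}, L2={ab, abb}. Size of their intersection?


L1 = {aa, aaa, ba}
L2 = {ab, abb}
Checking each string in L1 against L2:
  'aa': in L2? No
  'aaa': in L2? No
  'ba': in L2? No
Intersection = {}
|L1 ∩ L2| = 0

0


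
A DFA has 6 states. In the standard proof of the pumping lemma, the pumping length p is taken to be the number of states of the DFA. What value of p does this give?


Pumping lemma for regular languages (standard proof):
Take p = |Q|, the number of DFA states.
Any string of length >= |Q| passes through |Q|+1 states while reading its first |Q| symbols,
so by pigeonhole some state repeats, giving the loop that can be pumped.
Here |Q| = 6
Therefore the proof uses p = 6

6


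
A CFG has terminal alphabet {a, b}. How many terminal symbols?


Terminal symbols: a, b
Counting each: a (#1), b (#2)
Total = 2

2


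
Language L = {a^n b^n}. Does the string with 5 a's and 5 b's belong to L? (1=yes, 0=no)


Language requires equal numbers of a's and b's
PDA pushes for each 'a', pops for each 'b'
Number of a's = 5
Number of b's = 5
5 == 5 -> Accept

1


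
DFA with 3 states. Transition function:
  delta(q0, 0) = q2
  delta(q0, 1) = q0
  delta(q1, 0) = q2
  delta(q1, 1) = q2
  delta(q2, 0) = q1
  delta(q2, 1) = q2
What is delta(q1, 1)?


Looking up transition function:
delta(q1, 1) in the table
Row: q1, Column: 1
Result: q2

q2


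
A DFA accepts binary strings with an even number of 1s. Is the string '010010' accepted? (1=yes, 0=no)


DFA has 2 states: q_even (start, accept=yes) and q_odd
Processing string '010010' character by character:
  Position 0: read '0', 1-count=0 -> q_even (no change)
  Position 1: read '1', 1-count=1 -> q_odd
  Position 2: read '0', 1-count=1 -> q_odd (no change)
  Position 3: read '0', 1-count=1 -> q_odd (no change)
  Position 4: read '1', 1-count=2 -> q_even
  Position 5: read '0', 1-count=2 -> q_even (no change)
Final state: q_even, total 1s = 2 (even); the DFA requires an even count -> accept

1


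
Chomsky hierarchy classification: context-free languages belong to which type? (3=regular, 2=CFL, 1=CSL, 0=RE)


Chomsky hierarchy levels:
  Type 3: Regular (DFA/NFA/regex)
  Type 2: Context-free (PDA)
  Type 1: Context-sensitive
  Type 0: Recursively enumerable (TM)
'context-free' corresponds to Type 2

2


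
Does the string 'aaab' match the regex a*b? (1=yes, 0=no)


Pattern: a*b
String: 'aaab'
Pattern requires: zero or more 'a's followed by exactly one 'b'
Found 3 leading 'a's
Remaining: 'b'
Remaining is exactly 'b' -> match
Result: 1

1


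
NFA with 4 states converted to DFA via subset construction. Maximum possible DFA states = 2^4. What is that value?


NFA has 4 states
Subset construction: each DFA state = subset of NFA states
Maximum subsets = 2^4
2^4 = 16

16


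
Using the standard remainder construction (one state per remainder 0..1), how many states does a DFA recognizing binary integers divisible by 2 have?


Divisibility by 2 is tracked via the remainder mod 2: 0, 1, ..., 1
The construction assigns one state to each remainder
Number of remainders = 2

2


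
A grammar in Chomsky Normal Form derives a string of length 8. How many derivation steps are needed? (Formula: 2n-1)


Chomsky Normal Form derivation:
String length n = 8
Each step either:
  - Splits a nonterminal into two (n-1 such steps)
  - Converts a nonterminal to terminal (n such steps)
Total = (n-1) + n = 2n - 1
= 2(8) - 1
= 16 - 1
= 15

15


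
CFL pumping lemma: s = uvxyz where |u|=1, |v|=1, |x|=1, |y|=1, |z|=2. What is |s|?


|s| = |u| + |v| + |x| + |y| + |z|
= 1 + 1 + 1 + 1 + 2
= 2 + 1 + 3
= 3 + 3
= 6

6


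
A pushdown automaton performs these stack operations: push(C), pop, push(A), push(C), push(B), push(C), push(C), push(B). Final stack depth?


Tracing stack operations:
  push(C) -> stack = [C], depth=1
  pop -> removed C, stack = [], depth=0
  push(A) -> stack = [A], depth=1
  push(C) -> stack = [A,C], depth=2
  push(B) -> stack = [A,C,B], depth=3
  push(C) -> stack = [A,C,B,C], depth=4
  push(C) -> stack = [A,C,B,C,C], depth=5
  push(B) -> stack = [A,C,B,C,C,B], depth=6
Final depth = 6

6


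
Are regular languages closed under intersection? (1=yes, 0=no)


Regular languages are closed under all standard operations:
- Union: Yes (product construction)
- Intersection: Yes (product construction)
- Complement: Yes (swap accept/reject)
- Concatenation: Yes (NFA construction)
Operation: intersection -> Closed

1


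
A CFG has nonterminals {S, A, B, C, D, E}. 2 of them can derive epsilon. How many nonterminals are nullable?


Nonterminals: {S, A, B, C, D, E}
A nonterminal is nullable if it can derive epsilon
Counting nullable nonterminals: 2
Total nullable = 2

2


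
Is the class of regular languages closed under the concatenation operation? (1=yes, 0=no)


Regular languages are closed under:
- Union (DFA product construction)
- Intersection (DFA product construction)
- Complement (swap accept/reject states)
- Concatenation (NFA construction)
- Kleene star (NFA construction)
concatenation is in this list
Therefore: closed

1


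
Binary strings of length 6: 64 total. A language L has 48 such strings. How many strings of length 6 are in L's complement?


Alphabet: {0,1}
String length: 6
Total strings of length 6 = 2^6 = 64
Strings in L = 48
Complement = total - |L|
= 64 - 48
= 16

16


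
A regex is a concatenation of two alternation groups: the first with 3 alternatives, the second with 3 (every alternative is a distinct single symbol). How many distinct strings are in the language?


First group: 3 alternatives
Second group: 3 alternatives
Concatenation: each choice from group 1 pairs with each from group 2
Total = 3 x 3 = 9

9


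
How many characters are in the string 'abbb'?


String: 'abbb'
Counting characters:
  'a' appears 1 time(s)
  'b' appears 3 time(s)
Total length = 1 + 3 = 4

4


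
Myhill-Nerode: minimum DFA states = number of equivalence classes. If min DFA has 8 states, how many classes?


Myhill-Nerode theorem:
Number of equivalence classes = number of states in minimal DFA
Minimal DFA states = 8
Therefore equivalence classes = 8

8


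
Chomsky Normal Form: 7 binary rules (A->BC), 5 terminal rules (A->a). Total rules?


CNF allows two rule forms:
  A -> BC (binary): 7 rules
  A -> a (terminal): 5 rules
Total = 7 + 5 = 12

12


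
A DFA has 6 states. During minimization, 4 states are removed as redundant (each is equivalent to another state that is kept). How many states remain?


Original DFA: 6 states
Redundant states removed: 4
Minimized states = original - removed
= 6 - 4
= 2

2


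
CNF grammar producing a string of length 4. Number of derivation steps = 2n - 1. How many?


Chomsky Normal Form derivation:
String length n = 4
Each step either:
  - Splits a nonterminal into two (n-1 such steps)
  - Converts a nonterminal to terminal (n such steps)
Total = (n-1) + n = 2n - 1
= 2(4) - 1
= 8 - 1
= 7

7


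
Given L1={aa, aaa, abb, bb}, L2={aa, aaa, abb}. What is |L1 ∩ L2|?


L1 = {aa, aaa, abb, bb}
L2 = {aa, aaa, abb}
Checking each string in L1 against L2:
  'aa': in L2? Yes
  'aaa': in L2? Yes
  'abb': in L2? Yes
  'bb': in L2? No
Intersection = {aa, aaa, abb}
|L1 ∩ L2| = 3

3


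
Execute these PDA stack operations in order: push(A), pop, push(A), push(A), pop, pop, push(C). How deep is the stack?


Tracing stack operations:
  push(A) -> stack = [A], depth=1
  pop -> removed A, stack = [], depth=0
  push(A) -> stack = [A], depth=1
  push(A) -> stack = [A,A], depth=2
  pop -> removed A, stack = [A], depth=1
  pop -> removed A, stack = [], depth=0
  push(C) -> stack = [C], depth=1
Final depth = 1

1


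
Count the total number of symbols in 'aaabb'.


String: 'aaabb'
Counting characters:
  'a' appears 3 time(s)
  'b' appears 2 time(s)
Total length = 3 + 2 = 5

5


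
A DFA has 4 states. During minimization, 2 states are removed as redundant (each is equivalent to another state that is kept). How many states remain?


Original DFA: 4 states
Redundant states removed: 2
Minimized states = original - removed
= 4 - 2
= 2

2


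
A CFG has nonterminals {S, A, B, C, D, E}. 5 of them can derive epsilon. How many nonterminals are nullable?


Nonterminals: {S, A, B, C, D, E}
A nonterminal is nullable if it can derive epsilon
Counting nullable nonterminals: 5
Total nullable = 5

5


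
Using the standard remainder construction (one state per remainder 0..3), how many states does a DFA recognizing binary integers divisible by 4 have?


Divisibility by 4 is tracked via the remainder mod 4: 0, 1, ..., 3
The construction assigns one state to each remainder
Number of remainders = 4

4


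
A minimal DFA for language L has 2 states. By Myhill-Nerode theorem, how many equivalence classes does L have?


Myhill-Nerode theorem:
Number of equivalence classes = number of states in minimal DFA
Minimal DFA states = 2
Therefore equivalence classes = 2

2


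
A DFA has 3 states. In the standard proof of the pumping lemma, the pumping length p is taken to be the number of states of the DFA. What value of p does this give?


Pumping lemma for regular languages (standard proof):
Take p = |Q|, the number of DFA states.
Any string of length >= |Q| passes through |Q|+1 states while reading its first |Q| symbols,
so by pigeonhole some state repeats, giving the loop that can be pumped.
Here |Q| = 3
Therefore the proof uses p = 3

3
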